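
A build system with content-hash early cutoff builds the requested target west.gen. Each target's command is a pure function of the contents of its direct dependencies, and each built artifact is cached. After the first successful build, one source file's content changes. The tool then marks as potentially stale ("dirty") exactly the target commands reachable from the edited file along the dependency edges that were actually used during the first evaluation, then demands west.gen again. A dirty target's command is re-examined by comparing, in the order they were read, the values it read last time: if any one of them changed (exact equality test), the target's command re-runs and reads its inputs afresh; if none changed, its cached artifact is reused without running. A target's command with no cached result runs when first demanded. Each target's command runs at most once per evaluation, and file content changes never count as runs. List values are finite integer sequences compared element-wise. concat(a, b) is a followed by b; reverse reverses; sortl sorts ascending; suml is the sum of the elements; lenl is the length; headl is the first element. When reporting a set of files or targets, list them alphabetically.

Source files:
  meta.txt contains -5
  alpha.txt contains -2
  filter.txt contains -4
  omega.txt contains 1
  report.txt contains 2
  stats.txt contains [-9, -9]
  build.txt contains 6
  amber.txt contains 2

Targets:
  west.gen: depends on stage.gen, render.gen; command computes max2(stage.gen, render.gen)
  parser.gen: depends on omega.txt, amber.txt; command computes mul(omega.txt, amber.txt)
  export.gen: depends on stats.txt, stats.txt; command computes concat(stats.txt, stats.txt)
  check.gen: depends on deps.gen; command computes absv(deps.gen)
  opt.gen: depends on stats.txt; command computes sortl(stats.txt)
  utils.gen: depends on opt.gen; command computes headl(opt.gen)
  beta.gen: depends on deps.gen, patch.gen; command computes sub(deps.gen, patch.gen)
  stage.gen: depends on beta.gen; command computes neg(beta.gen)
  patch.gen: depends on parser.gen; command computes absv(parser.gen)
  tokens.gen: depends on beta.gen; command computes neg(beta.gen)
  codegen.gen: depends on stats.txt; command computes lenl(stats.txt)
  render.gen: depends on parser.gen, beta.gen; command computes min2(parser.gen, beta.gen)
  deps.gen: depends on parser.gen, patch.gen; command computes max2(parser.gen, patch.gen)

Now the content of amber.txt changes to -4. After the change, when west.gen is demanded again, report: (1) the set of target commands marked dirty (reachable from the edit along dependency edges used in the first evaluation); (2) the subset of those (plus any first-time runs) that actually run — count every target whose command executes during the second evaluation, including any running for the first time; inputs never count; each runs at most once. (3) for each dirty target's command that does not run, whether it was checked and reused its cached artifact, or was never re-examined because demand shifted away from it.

First evaluation (everything demanded from the output):
  parser.gen = mul(1, 2) = 2
  patch.gen = absv(2) = 2
  deps.gen = max2(2, 2) = 2
  beta.gen = sub(2, 2) = 0
  render.gen = min2(2, 0) = 0
  stage.gen = neg(0) = 0
  west.gen = max2(0, 0) = 0

Propagation after the edit:
  parser.gen: runs — amber.txt 2->-4; result -4.
  patch.gen: runs — parser.gen 2->-4; result 4.
  deps.gen: runs — parser.gen 2->-4; patch.gen 2->4; result 4.
  beta.gen: runs — deps.gen 2->4; patch.gen 2->4; result 0 (same value as before).
  render.gen: runs — parser.gen 2->-4; result -4.
  stage.gen: checked — values it read are unchanged (beta.gen unchanged); reused cached 0 without running.
  west.gen: runs — render.gen 0->-4; result 0 (same value as before).

Key observation: the cutoff stops propagation at stage.gen — its inputs' values are unchanged, so it reuses its cache.

Marked dirty: beta.gen, deps.gen, parser.gen, patch.gen, render.gen, stage.gen, west.gen.
Target commands that run: beta.gen, deps.gen, parser.gen, patch.gen, render.gen, west.gen — 6 in total.
Checked but reused from cache: stage.gen.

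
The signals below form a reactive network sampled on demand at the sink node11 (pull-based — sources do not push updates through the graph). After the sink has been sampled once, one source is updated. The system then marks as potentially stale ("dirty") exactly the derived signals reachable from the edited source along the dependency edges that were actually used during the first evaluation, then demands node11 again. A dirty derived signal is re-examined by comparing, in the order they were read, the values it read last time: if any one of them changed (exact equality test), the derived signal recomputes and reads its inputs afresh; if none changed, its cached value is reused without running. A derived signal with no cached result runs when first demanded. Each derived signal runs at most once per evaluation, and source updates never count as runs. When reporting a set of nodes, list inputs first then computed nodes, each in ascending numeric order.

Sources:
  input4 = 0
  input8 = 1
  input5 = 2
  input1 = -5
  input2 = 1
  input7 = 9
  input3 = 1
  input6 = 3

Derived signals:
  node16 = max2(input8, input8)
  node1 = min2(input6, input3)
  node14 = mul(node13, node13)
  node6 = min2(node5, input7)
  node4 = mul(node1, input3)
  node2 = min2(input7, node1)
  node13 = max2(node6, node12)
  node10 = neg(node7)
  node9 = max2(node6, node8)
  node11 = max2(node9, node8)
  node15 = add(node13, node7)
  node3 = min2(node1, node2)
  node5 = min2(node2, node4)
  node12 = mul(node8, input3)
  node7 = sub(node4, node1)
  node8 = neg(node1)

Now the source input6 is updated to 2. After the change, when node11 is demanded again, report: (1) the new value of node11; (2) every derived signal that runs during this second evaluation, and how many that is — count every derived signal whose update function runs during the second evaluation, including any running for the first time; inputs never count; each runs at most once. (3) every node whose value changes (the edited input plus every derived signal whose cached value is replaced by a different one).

node11 now evaluates to 1.
Run set: node1 (1 run).
Changed values: input6.
The important point: node1 recomputes to an identical value, and the output ends up unchanged.

Initial pass — values computed on the first demand:
  node1 = min2(3, 1) = 1
  node2 = min2(9, 1) = 1
  node4 = mul(1, 1) = 1
  node5 = min2(1, 1) = 1
  node6 = min2(1, 9) = 1
  node8 = neg(1) = -1
  node9 = max2(1, -1) = 1
  node11 = max2(1, -1) = 1

Second demand — change propagation:
  node1: re-runs because input6 3->2; new result 1 (unchanged).
  node2: re-examined; everything it read last time is the same (input7 unchanged, node1 unchanged) — cache 1 kept, no run.
  node4: re-examined; everything it read last time is the same (node1 unchanged, input3 unchanged) — cache 1 kept, no run.
  node5: re-examined; everything it read last time is the same (node2 unchanged, node4 unchanged) — cache 1 kept, no run.
  node6: re-examined; everything it read last time is the same (node5 unchanged, input7 unchanged) — cache 1 kept, no run.
  node8: re-examined; everything it read last time is the same (node1 unchanged) — cache -1 kept, no run.
  node9: re-examined; everything it read last time is the same (node6 unchanged, node8 unchanged) — cache 1 kept, no run.
  node11: re-examined; everything it read last time is the same (node9 unchanged, node8 unchanged) — cache 1 kept, no run.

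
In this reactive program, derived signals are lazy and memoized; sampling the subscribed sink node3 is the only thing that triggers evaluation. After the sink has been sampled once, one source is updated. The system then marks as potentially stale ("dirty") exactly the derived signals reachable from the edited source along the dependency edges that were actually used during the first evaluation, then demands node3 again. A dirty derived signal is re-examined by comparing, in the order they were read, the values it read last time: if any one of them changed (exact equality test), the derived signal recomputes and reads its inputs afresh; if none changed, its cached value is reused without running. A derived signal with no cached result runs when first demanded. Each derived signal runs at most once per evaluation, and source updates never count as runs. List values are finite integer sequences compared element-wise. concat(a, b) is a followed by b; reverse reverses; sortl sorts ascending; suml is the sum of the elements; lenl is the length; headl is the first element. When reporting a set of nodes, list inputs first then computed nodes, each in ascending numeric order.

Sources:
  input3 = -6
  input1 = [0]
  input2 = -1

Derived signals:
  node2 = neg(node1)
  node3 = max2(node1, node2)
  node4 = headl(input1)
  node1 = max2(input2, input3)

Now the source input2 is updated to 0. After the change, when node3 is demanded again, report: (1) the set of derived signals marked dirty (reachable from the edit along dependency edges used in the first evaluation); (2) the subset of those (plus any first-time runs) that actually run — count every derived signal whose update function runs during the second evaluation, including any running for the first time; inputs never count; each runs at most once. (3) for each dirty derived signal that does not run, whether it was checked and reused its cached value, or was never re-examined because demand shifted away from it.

The edit dirties: node1, node2, node3.
3 derived signals run: node1, node2, node3.
No dirty derived signal escaped a run.

First demand of the output computes:
  node1 = max2(-1, -6) = -1
  node2 = neg(-1) = 1
  node3 = max2(-1, 1) = 1

After the edit, cleaning proceeds:
  node1: a read changed (input2 -1->0) — executes, giving 0.
  node2: a read changed (node1 -1->0) — executes, giving 0.
  node3: a read changed (node1 -1->0; node2 1->0) — executes, giving 0.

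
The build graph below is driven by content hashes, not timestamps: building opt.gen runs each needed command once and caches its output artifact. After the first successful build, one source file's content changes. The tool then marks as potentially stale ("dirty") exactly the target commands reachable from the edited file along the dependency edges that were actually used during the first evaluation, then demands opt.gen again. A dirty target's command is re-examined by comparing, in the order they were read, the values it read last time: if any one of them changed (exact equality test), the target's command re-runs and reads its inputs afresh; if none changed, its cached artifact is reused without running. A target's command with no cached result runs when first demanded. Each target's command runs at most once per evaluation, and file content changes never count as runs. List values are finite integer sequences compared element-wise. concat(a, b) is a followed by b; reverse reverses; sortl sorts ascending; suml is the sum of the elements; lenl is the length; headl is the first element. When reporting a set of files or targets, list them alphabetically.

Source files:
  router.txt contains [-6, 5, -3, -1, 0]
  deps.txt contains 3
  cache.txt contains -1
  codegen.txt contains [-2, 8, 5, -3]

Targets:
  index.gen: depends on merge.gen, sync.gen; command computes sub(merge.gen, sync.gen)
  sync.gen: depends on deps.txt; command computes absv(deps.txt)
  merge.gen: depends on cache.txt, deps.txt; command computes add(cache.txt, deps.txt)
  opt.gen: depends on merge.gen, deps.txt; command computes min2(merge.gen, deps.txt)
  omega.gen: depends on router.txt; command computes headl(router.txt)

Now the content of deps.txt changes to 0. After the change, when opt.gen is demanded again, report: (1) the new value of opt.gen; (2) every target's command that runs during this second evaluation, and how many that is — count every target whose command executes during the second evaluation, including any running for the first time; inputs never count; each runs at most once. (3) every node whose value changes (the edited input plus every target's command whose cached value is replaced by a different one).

Initial pass — values computed on the first demand:
  merge.gen = add(-1, 3) = 2
  opt.gen = min2(2, 3) = 2

Second demand — change propagation:
  merge.gen: re-runs because deps.txt 3->0; new result -1.
  opt.gen: re-runs because merge.gen 2->-1; deps.txt 3->0; new result -1.

opt.gen now evaluates to -1.
Run set: merge.gen, opt.gen (2 run).
Changed values: deps.txt, merge.gen, opt.gen.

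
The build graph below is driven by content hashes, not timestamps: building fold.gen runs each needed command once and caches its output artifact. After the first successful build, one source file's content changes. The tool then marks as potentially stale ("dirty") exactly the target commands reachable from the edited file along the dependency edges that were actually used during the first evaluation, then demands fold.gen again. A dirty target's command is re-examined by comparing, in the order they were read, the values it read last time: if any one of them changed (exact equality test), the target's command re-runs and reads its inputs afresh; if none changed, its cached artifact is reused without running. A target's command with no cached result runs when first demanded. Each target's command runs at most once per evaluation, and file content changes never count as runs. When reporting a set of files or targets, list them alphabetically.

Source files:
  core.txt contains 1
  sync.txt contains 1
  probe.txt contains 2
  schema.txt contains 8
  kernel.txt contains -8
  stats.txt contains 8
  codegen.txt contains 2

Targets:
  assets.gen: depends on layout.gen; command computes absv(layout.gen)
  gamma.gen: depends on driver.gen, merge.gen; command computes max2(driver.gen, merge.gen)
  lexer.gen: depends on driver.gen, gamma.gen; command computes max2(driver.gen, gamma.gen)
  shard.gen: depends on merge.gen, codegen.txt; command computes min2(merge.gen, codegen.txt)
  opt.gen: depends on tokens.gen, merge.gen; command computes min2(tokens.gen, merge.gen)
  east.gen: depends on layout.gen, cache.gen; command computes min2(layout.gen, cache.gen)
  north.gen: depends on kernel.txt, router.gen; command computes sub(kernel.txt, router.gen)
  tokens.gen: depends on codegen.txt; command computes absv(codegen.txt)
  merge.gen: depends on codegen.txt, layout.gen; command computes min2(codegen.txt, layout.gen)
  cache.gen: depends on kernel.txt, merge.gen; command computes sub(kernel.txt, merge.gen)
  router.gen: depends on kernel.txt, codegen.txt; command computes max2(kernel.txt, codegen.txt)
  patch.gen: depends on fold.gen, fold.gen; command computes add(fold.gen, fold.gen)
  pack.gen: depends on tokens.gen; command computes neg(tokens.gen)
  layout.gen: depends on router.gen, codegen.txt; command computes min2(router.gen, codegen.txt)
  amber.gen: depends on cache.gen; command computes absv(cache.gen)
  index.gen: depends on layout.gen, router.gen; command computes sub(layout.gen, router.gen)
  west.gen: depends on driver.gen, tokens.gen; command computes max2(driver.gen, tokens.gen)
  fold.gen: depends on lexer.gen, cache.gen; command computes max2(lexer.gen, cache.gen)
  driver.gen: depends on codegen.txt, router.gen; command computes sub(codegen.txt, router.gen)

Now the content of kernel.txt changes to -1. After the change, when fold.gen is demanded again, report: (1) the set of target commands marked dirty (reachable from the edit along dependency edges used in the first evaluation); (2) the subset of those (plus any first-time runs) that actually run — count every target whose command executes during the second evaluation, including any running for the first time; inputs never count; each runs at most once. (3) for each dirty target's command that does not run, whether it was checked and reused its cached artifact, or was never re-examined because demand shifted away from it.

Initial pass — values computed on the first demand:
  router.gen = max2(-8, 2) = 2
  driver.gen = sub(2, 2) = 0
  layout.gen = min2(2, 2) = 2
  merge.gen = min2(2, 2) = 2
  cache.gen = sub(-8, 2) = -10
  gamma.gen = max2(0, 2) = 2
  lexer.gen = max2(0, 2) = 2
  fold.gen = max2(2, -10) = 2

Second demand — change propagation:
  router.gen: re-runs because kernel.txt -8->-1; new result 2 (unchanged).
  driver.gen: re-examined; everything it read last time is the same (codegen.txt unchanged, router.gen unchanged) — cache 0 kept, no run.
  layout.gen: re-examined; everything it read last time is the same (router.gen unchanged, codegen.txt unchanged) — cache 2 kept, no run.
  merge.gen: re-examined; everything it read last time is the same (codegen.txt unchanged, layout.gen unchanged) — cache 2 kept, no run.
  cache.gen: re-runs because kernel.txt -8->-1; new result -3.
  gamma.gen: re-examined; everything it read last time is the same (driver.gen unchanged, merge.gen unchanged) — cache 2 kept, no run.
  lexer.gen: re-examined; everything it read last time is the same (driver.gen unchanged, gamma.gen unchanged) — cache 2 kept, no run.
  fold.gen: re-runs because cache.gen -10->-3; new result 2 (unchanged).

The important point: at layout.gen every value read last time is unchanged, so the dirty flag clears without a run.

Dirty set: cache.gen, driver.gen, fold.gen, gamma.gen, layout.gen, lexer.gen, merge.gen, router.gen.
Run set: cache.gen, fold.gen, router.gen (3 run).
Re-examined without running (cache reused): driver.gen, gamma.gen, layout.gen, lexer.gen, merge.gen.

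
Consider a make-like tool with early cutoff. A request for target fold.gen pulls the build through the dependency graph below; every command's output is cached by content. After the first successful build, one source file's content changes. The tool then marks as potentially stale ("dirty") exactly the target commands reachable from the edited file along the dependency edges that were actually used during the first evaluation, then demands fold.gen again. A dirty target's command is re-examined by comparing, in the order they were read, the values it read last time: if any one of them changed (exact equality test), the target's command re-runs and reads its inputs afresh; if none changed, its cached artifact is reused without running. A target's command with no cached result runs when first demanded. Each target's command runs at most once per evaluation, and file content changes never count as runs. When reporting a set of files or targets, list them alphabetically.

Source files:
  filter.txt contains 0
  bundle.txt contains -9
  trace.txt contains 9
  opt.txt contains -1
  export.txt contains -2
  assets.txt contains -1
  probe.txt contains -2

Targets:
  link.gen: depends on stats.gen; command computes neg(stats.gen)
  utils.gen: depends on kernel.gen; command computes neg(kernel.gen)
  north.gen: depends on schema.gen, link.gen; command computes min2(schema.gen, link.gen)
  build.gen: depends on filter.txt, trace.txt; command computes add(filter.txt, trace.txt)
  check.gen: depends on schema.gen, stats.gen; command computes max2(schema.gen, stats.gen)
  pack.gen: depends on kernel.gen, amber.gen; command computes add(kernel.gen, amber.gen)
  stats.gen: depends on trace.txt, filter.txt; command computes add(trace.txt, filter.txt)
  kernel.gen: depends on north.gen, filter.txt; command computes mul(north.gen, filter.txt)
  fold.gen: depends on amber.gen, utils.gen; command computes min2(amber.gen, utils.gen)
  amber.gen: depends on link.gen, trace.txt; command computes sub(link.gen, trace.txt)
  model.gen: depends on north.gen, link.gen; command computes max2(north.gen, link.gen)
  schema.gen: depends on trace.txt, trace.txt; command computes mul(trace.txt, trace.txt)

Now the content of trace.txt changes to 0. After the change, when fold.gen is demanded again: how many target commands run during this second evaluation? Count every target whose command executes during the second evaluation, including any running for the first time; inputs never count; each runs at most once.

7 target commands run: amber.gen, fold.gen, kernel.gen, link.gen, north.gen, schema.gen, stats.gen.
Note where the cutoff bites: utils.gen is checked, finds nothing changed, and keeps its cache.

First demand of the output computes:
  schema.gen = mul(9, 9) = 81
  stats.gen = add(9, 0) = 9
  link.gen = neg(9) = -9
  amber.gen = sub(-9, 9) = -18
  north.gen = min2(81, -9) = -9
  kernel.gen = mul(-9, 0) = 0
  utils.gen = neg(0) = 0
  fold.gen = min2(-18, 0) = -18

After the edit, cleaning proceeds:
  schema.gen: a read changed (trace.txt 9->0; trace.txt 9->0) — executes, giving 0.
  stats.gen: a read changed (trace.txt 9->0) — executes, giving 0.
  link.gen: a read changed (stats.gen 9->0) — executes, giving 0.
  amber.gen: a read changed (link.gen -9->0; trace.txt 9->0) — executes, giving 0.
  north.gen: a read changed (schema.gen 81->0; link.gen -9->0) — executes, giving 0.
  kernel.gen: a read changed (north.gen -9->0) — executes, giving 0 — identical to its old value.
  utils.gen: dirty, but its reads are unchanged (kernel.gen unchanged); cached 0 stands.
  fold.gen: a read changed (amber.gen -18->0) — executes, giving 0.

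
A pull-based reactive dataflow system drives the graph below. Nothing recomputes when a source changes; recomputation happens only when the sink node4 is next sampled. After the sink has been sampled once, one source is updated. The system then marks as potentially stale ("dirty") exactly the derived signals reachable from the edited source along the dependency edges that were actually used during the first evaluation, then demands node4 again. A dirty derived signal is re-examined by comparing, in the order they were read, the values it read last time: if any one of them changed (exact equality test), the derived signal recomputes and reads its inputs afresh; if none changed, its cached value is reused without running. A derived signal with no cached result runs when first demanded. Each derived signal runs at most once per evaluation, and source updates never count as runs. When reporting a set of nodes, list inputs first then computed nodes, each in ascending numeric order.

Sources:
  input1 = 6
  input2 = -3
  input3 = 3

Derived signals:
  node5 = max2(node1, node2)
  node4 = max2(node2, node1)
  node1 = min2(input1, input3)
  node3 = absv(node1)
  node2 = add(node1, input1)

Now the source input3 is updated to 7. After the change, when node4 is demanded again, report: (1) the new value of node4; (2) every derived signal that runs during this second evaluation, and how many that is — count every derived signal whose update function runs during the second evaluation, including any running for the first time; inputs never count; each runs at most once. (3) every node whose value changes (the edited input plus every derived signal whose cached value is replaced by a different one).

First evaluation (everything demanded from the output):
  node1 = min2(6, 3) = 3
  node2 = add(3, 6) = 9
  node4 = max2(9, 3) = 9

Propagation after the edit:
  node1: runs — input3 3->7; result 6.
  node2: runs — node1 3->6; result 12.
  node4: runs — node2 9->12; node1 3->6; result 12.

New value of node4: 12.
Derived signals that run: node1, node2, node4 — 3 in total.
Values that change: input3, node1, node2, node4.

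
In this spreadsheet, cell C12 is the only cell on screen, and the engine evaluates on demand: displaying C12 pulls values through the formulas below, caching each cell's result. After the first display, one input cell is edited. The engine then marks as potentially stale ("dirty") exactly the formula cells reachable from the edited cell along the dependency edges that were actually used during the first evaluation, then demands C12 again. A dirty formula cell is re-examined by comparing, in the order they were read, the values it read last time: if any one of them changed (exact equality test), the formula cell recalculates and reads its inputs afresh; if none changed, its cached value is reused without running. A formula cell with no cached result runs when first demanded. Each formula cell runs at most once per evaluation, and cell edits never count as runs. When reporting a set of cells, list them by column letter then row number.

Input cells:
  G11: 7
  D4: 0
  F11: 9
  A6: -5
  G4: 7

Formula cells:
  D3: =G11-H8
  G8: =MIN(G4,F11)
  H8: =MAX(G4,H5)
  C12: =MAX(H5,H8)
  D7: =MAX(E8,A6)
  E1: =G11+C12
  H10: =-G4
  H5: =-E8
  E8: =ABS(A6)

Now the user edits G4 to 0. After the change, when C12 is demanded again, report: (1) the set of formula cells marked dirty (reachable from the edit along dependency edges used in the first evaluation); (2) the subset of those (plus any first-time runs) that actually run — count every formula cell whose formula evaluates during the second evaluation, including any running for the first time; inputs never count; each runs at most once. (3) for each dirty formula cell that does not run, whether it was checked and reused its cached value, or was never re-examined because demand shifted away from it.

Dirty set: C12, H8.
Run set: C12, H8 (2 run).
All dirty formula cells ended up running.

Initial pass — values computed on the first demand:
  E8 = ABS(-5) = 5
  H5 = -(5) = -5
  H8 = MAX(7, -5) = 7
  C12 = MAX(-5, 7) = 7

Second demand — change propagation:
  H8: re-runs because G4 7->0; new result 0.
  C12: re-runs because H8 7->0; new result 0.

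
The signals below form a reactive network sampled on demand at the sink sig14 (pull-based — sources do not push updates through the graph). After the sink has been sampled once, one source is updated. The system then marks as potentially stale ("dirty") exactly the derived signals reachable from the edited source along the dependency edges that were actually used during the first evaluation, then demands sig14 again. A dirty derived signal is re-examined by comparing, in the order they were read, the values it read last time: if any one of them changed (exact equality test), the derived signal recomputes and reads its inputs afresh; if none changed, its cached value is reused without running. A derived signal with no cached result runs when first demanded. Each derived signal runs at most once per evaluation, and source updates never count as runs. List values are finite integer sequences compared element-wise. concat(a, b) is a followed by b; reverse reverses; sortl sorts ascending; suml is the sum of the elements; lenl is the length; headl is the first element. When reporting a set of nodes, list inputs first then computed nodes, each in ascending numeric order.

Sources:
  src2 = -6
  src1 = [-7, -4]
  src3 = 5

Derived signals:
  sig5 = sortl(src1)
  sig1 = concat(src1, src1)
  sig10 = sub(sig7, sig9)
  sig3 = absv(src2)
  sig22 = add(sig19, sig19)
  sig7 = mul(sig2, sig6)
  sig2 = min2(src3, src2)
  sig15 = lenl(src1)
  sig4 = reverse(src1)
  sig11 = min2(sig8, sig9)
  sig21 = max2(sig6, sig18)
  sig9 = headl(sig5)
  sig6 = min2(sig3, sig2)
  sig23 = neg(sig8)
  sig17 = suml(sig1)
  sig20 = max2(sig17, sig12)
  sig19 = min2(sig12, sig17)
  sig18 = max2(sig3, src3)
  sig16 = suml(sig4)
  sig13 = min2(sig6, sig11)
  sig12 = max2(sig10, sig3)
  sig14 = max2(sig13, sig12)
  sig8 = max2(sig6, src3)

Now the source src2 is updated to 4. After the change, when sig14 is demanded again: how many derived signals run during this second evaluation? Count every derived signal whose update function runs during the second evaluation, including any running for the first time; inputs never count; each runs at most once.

Run set: sig2, sig3, sig6, sig7, sig8, sig10, sig12, sig13, sig14 (9 run).
The important point: at sig11 every value read last time is unchanged, so the dirty flag clears without a run.

Initial pass — values computed on the first demand:
  sig2 = min2(5, -6) = -6
  sig3 = absv(-6) = 6
  sig5 = sortl([-7, -4]) = [-7, -4]
  sig6 = min2(6, -6) = -6
  sig7 = mul(-6, -6) = 36
  sig8 = max2(-6, 5) = 5
  sig9 = headl([-7, -4]) = -7
  sig10 = sub(36, -7) = 43
  sig11 = min2(5, -7) = -7
  sig12 = max2(43, 6) = 43
  sig13 = min2(-6, -7) = -7
  sig14 = max2(-7, 43) = 43

Second demand — change propagation:
  sig2: re-runs because src2 -6->4; new result 4.
  sig3: re-runs because src2 -6->4; new result 4.
  sig6: re-runs because sig3 6->4; sig2 -6->4; new result 4.
  sig7: re-runs because sig2 -6->4; sig6 -6->4; new result 16.
  sig8: re-runs because sig6 -6->4; new result 5 (unchanged).
  sig10: re-runs because sig7 36->16; new result 23.
  sig11: re-examined; everything it read last time is the same (sig8 unchanged, sig9 unchanged) — cache -7 kept, no run.
  sig12: re-runs because sig10 43->23; sig3 6->4; new result 23.
  sig13: re-runs because sig6 -6->4; new result -7 (unchanged).
  sig14: re-runs because sig12 43->23; new result 23.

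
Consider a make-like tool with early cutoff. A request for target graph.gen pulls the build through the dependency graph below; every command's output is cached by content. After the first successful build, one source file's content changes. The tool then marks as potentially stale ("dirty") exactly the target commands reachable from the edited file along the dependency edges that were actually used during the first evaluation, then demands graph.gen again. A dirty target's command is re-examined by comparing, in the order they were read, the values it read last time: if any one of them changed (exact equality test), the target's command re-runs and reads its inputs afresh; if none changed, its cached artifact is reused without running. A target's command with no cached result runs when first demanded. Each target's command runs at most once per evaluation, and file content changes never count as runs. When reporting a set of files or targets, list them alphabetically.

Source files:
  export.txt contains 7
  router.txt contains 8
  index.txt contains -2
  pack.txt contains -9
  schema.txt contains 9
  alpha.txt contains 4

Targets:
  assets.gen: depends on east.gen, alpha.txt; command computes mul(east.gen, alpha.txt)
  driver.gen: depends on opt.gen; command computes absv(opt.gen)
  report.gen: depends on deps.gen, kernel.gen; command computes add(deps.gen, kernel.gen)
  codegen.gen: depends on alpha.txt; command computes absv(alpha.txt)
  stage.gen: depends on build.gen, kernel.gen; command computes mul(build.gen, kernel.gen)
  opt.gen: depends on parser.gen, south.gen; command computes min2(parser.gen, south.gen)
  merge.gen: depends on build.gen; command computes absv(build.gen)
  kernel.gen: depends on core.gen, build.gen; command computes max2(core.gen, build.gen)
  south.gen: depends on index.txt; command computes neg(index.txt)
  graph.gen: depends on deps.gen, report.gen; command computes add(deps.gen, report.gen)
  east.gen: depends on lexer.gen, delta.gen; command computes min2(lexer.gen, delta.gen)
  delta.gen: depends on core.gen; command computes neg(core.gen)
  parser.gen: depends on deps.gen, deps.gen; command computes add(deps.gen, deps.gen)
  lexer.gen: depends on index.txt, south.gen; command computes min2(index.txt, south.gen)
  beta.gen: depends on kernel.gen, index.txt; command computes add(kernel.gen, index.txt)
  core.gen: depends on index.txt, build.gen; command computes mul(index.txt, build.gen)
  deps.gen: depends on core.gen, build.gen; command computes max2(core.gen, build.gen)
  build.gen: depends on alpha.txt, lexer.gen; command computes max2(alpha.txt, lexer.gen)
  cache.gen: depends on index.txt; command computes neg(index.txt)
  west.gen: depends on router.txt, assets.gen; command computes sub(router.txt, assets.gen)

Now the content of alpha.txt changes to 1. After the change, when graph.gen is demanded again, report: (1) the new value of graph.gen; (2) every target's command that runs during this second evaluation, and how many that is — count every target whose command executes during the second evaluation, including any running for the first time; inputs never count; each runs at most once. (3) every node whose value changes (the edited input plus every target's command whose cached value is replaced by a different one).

First demand of the output computes:
  south.gen = neg(-2) = 2
  lexer.gen = min2(-2, 2) = -2
  build.gen = max2(4, -2) = 4
  core.gen = mul(-2, 4) = -8
  deps.gen = max2(-8, 4) = 4
  kernel.gen = max2(-8, 4) = 4
  report.gen = add(4, 4) = 8
  graph.gen = add(4, 8) = 12

After the edit, cleaning proceeds:
  build.gen: a read changed (alpha.txt 4->1) — executes, giving 1.
  core.gen: a read changed (build.gen 4->1) — executes, giving -2.
  deps.gen: a read changed (core.gen -8->-2; build.gen 4->1) — executes, giving 1.
  kernel.gen: a read changed (core.gen -8->-2; build.gen 4->1) — executes, giving 1.
  report.gen: a read changed (deps.gen 4->1; kernel.gen 4->1) — executes, giving 2.
  graph.gen: a read changed (deps.gen 4->1; report.gen 8->2) — executes, giving 3.

Demanding graph.gen again yields 3.
6 target commands run: build.gen, core.gen, deps.gen, graph.gen, kernel.gen, report.gen.
The nodes whose values change: alpha.txt, build.gen, core.gen, deps.gen, graph.gen, kernel.gen, report.gen.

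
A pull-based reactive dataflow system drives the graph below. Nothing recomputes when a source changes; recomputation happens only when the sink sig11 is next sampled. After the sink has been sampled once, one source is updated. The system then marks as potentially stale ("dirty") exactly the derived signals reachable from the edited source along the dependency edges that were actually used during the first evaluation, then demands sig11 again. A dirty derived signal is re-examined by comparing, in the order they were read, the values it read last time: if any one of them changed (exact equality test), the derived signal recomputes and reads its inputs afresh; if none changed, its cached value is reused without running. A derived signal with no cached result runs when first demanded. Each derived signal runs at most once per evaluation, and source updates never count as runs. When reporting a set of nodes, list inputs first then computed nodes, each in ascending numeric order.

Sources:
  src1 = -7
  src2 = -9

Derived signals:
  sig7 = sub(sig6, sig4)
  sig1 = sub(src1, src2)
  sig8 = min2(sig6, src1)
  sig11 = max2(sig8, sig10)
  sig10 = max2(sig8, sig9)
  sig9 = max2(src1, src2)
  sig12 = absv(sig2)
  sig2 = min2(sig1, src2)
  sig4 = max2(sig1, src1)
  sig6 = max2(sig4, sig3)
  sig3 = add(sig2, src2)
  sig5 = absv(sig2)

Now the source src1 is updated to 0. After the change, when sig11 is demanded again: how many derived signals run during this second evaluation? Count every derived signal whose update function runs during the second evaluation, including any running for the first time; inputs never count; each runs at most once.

First evaluation (everything demanded from the output):
  sig1 = sub(-7, -9) = 2
  sig2 = min2(2, -9) = -9
  sig3 = add(-9, -9) = -18
  sig4 = max2(2, -7) = 2
  sig6 = max2(2, -18) = 2
  sig8 = min2(2, -7) = -7
  sig9 = max2(-7, -9) = -7
  sig10 = max2(-7, -7) = -7
  sig11 = max2(-7, -7) = -7

Propagation after the edit:
  sig1: runs — src1 -7->0; result 9.
  sig2: runs — sig1 2->9; result -9 (same value as before).
  sig3: checked — values it read are unchanged (sig2 unchanged, src2 unchanged); reused cached -18 without running.
  sig4: runs — sig1 2->9; src1 -7->0; result 9.
  sig6: runs — sig4 2->9; result 9.
  sig8: runs — sig6 2->9; src1 -7->0; result 0.
  sig9: runs — src1 -7->0; result 0.
  sig10: runs — sig8 -7->0; sig9 -7->0; result 0.
  sig11: runs — sig8 -7->0; sig10 -7->0; result 0.

Key observation: the cutoff stops propagation at sig3 — its inputs' values are unchanged, so it reuses its cache.

Derived signals that run: sig1, sig2, sig4, sig6, sig8, sig9, sig10, sig11 — 8 in total.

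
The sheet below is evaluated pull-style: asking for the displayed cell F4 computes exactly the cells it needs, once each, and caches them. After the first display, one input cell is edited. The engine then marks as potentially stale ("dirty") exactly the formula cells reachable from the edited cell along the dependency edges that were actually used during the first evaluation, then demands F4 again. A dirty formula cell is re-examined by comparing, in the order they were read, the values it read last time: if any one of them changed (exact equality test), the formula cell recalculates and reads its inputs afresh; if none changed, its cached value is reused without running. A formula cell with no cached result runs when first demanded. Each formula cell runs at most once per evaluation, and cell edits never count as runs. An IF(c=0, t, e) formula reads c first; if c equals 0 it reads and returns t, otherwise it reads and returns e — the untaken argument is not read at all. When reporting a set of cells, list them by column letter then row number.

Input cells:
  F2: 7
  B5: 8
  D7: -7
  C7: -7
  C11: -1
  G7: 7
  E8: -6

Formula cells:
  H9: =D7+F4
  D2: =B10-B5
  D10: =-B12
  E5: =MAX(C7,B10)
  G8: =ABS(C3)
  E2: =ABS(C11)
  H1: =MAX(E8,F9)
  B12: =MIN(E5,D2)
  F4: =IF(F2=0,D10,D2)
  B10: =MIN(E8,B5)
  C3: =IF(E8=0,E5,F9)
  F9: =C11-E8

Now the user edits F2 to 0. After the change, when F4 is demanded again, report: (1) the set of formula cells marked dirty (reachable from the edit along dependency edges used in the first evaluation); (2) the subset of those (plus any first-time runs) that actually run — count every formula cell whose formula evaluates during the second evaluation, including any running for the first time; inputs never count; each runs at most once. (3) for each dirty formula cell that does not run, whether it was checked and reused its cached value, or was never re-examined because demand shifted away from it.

The edit dirties: F4.
4 formula cells run: B12, D10, E5, F4.
No dirty formula cell escaped a run.
Note the branch switch — B12, D10, E5 had no cache and run now for the first time.

First demand of the output computes:
  B10 = MIN(-6, 8) = -6
  D2 = -6 - 8 = -14
  F4 = IF(F2=0: F2=7 -> else branch D2) = -14

After the edit, cleaning proceeds:
  E5: had never run; runs now, result -6.
  B12: had never run; runs now, result -14.
  D10: had never run; runs now, result 14.
  F4: a read changed (F2 7->0) — executes, giving 14.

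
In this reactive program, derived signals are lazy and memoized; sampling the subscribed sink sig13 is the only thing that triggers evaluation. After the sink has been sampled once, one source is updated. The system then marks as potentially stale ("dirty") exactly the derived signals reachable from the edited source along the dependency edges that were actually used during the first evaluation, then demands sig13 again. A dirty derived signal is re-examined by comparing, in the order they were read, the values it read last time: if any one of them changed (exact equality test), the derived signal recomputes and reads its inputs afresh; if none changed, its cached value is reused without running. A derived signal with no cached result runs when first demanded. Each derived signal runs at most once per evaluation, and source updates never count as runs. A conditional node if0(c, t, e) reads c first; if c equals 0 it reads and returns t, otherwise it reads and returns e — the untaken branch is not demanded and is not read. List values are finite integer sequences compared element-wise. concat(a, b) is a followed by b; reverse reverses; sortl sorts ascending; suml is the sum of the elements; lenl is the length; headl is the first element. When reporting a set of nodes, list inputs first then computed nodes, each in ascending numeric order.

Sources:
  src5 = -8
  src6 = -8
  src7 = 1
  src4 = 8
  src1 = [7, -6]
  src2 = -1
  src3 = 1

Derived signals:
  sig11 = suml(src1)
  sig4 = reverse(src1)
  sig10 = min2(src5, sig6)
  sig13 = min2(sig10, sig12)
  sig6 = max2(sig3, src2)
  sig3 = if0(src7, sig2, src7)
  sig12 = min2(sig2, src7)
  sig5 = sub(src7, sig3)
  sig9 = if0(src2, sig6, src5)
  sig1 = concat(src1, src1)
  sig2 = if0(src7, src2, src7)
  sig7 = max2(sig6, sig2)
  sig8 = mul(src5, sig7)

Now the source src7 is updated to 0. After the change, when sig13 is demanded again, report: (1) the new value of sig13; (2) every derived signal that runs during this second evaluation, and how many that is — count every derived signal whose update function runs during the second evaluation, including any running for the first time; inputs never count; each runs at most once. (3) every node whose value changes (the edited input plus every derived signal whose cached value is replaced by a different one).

Demanding sig13 again yields -8.
6 derived signals run: sig2, sig3, sig6, sig10, sig12, sig13.
The nodes whose values change: src7, sig2, sig3, sig6, sig12.

First demand of the output computes:
  sig2 = if0(src7=1 -> else branch src7) = 1
  sig3 = if0(src7=1 -> else branch src7) = 1
  sig6 = max2(1, -1) = 1
  sig10 = min2(-8, 1) = -8
  sig12 = min2(1, 1) = 1
  sig13 = min2(-8, 1) = -8

After the edit, cleaning proceeds:
  sig2: a read changed (src7 1->0; src7 1->0) — executes, giving -1.
  sig3: a read changed (src7 1->0; src7 1->0) — executes, giving -1.
  sig6: a read changed (sig3 1->-1) — executes, giving -1.
  sig10: a read changed (sig6 1->-1) — executes, giving -8 — identical to its old value.
  sig12: a read changed (sig2 1->-1; src7 1->0) — executes, giving -1.
  sig13: a read changed (sig12 1->-1) — executes, giving -8 — identical to its old value.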